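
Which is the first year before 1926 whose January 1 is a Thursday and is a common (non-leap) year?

Jan 1 advances by 2 weekdays after a leap year and by 1 after a common year.
1926: Jan 1 is Friday.
1925: Thursday
1925 begins on a Thursday and is a common year.

1925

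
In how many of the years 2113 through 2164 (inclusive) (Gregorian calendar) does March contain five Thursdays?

March has 31 days; it has five Thursdays when Thursday falls among the first (month-length − 28) days — i.e. when March 1 is one of Thursday/Wednesday/Tuesday.
March 1 by year: 2113:Wed✓ 2114:Thu✓ 2115:Fri 2116:Sun 2117:Mon 2118:Tue✓ 2119:Wed✓ 2120:Fri 2121:Sat 2122:Sun 2123:Mon 2124:Wed✓ 2125:Thu✓ 2126:Fri 2127:Sat …(22 more)… 2150:Sun 2151:Mon 2152:Wed✓ 2153:Thu✓ 2154:Fri 2155:Sat 2156:Mon 2157:Tue✓ 2158:Wed✓ 2159:Thu✓ 2160:Sat 2161:Sun 2162:Mon 2163:Tue✓ 2164:Thu✓
Years with five Thursdays: 2113, 2114, 2118, 2119, 2124, 2125, 2129, 2130, 2131, 2135, 2136, 2140, 2141, 2142, 2146, 2147, 2152, 2153, 2157, 2158, 2159, 2163, 2164 → 23.

23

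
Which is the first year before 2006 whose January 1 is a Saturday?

2005

Jan 1 advances by 2 weekdays after a leap year and by 1 after a common year.
2006: Jan 1 is Sunday.
2005: Saturday
2005 begins on a Saturday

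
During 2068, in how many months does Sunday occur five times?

A month of length L has five Sundays iff its first Sunday is on day ≤ L−28 (so day 1–3 in a 31-day month, 1–2 in a 30-day month, day 1 in a leap February).
Checking each month of 2068: Jan starts Sun (31d) ✓; Feb starts Wed (29d); Mar starts Thu (31d); Apr starts Sun (30d) ✓; May starts Tue (31d); Jun starts Fri (30d); Jul starts Sun (31d) ✓; Aug starts Wed (31d); Sep starts Sat (30d) ✓; Oct starts Mon (31d); Nov starts Thu (30d); Dec starts Sat (31d) ✓.
Five-Sunday months: January, April, July, September, December → 5.

5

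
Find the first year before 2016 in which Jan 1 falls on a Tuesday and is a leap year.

2008

Jan 1 advances by 2 weekdays after a leap year and by 1 after a common year.
2016: Jan 1 is Friday (leap).
2015: Thursday
2014: Wednesday
2013: Tuesday
2012: Sunday (leap)
2011: Saturday
2010: Friday
2009: Thursday
2008: Tuesday (leap)
2008 begins on a Tuesday and is a leap year.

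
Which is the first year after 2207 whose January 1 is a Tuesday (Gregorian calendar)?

Jan 1 advances by 2 weekdays after a leap year and by 1 after a common year.
2207: Jan 1 is Thursday.
2208: Friday (leap)
2209: Sunday
2210: Monday
2211: Tuesday
2211 begins on a Tuesday

2211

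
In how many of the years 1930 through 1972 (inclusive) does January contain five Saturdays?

January has 31 days; it has five Saturdays when Saturday falls among the first (month-length − 28) days — i.e. when January 1 is one of Saturday/Friday/Thursday.
January 1 by year: 1930:Wed 1931:Thu✓ 1932:Fri✓ 1933:Sun 1934:Mon 1935:Tue 1936:Wed 1937:Fri✓ 1938:Sat✓ 1939:Sun 1940:Mon 1941:Wed 1942:Thu✓ 1943:Fri✓ 1944:Sat✓ …(13 more)… 1958:Wed 1959:Thu✓ 1960:Fri✓ 1961:Sun 1962:Mon 1963:Tue 1964:Wed 1965:Fri✓ 1966:Sat✓ 1967:Sun 1968:Mon 1969:Wed 1970:Thu✓ 1971:Fri✓ 1972:Sat✓
Years with five Saturdays: 1931, 1932, 1937, 1938, 1942, 1943, 1944, 1948, 1949, 1953, 1954, 1955, 1959, 1960, 1965, 1966, 1970, 1971, 1972 → 19.

19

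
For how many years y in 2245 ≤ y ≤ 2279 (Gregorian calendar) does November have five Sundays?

November has 30 days; it has five Sundays when Sunday falls among the first (month-length − 28) days — i.e. when November 1 is one of Sunday/Saturday.
November 1 by year: 2245:Sat✓ 2246:Sun✓ 2247:Mon 2248:Wed 2249:Thu 2250:Fri 2251:Sat✓ 2252:Mon 2253:Tue 2254:Wed 2255:Thu 2256:Sat✓ 2257:Sun✓ 2258:Mon 2259:Tue …(5 more)… 2265:Wed 2266:Thu 2267:Fri 2268:Sun✓ 2269:Mon 2270:Tue 2271:Wed 2272:Fri 2273:Sat✓ 2274:Sun✓ 2275:Mon 2276:Wed 2277:Thu 2278:Fri 2279:Sat✓
Years with five Sundays: 2245, 2246, 2251, 2256, 2257, 2262, 2263, 2268, 2273, 2274, 2279 → 11.

11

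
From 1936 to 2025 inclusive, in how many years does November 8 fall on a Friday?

Track November 8's weekday year by year (advancing +1, or +2 across a Feb 29):
  1936: Sun  1937: Mon (+1)  1938: Tue (+1)  1939: Wed (+1)  1940: Fri (+2) ✓
  1941: Sat (+1)  1942: Sun (+1)  1943: Mon (+1)  1944: Wed (+2)  1945: Thu (+1)
  1946: Fri (+1) ✓  1947: Sat (+1)  1948: Mon (+2)  1949: Tue (+1)  … (62 more years) …
  2012: Thu (+2)  2013: Fri (+1) ✓  2014: Sat (+1)  2015: Sun (+1)  2016: Tue (+2)
  2017: Wed (+1)  2018: Thu (+1)  2019: Fri (+1) ✓  2020: Sun (+2)  2021: Mon (+1)
  2022: Tue (+1)  2023: Wed (+1)  2024: Fri (+2) ✓  2025: Sat (+1)
Friday years: 1940, 1946, 1957, 1963, 1968, 1974, 1985, 1991, 1996, 2002, 2013, 2019, 2024 — 13 in total.

13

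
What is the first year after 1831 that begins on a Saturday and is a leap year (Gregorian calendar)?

Jan 1 advances by 2 weekdays after a leap year and by 1 after a common year.
1831: Jan 1 is Saturday.
1832: Sunday (leap)
1833: Tuesday
1834: Wednesday
1835: Thursday
1836: Friday (leap)
1837: Sunday
1838: Monday
1839: Tuesday
1840: Wednesday (leap)
1841: Friday
1842: Saturday
1843: Sunday
1844: Monday (leap)
1845: Wednesday
1846: Thursday
1847: Friday
1848: Saturday (leap)
1848 begins on a Saturday and is a leap year.

1848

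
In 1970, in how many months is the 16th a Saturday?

1

Check the 16th of each month of 1970: Jan 16: Fri, Feb 16: Mon, Mar 16: Mon, Apr 16: Thu, May 16: Sat, Jun 16: Tue, Jul 16: Thu, Aug 16: Sun, Sep 16: Wed, Oct 16: Fri, Nov 16: Mon, Dec 16: Wed.
Saturday occurs in May — 1 month.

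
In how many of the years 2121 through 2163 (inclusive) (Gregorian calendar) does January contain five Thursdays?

January has 31 days; it has five Thursdays when Thursday falls among the first (month-length − 28) days — i.e. when January 1 is one of Thursday/Wednesday/Tuesday.
January 1 by year: 2121:Wed✓ 2122:Thu✓ 2123:Fri 2124:Sat 2125:Mon 2126:Tue✓ 2127:Wed✓ 2128:Thu✓ 2129:Sat 2130:Sun 2131:Mon 2132:Tue✓ 2133:Thu✓ 2134:Fri 2135:Sat …(13 more)… 2149:Wed✓ 2150:Thu✓ 2151:Fri 2152:Sat 2153:Mon 2154:Tue✓ 2155:Wed✓ 2156:Thu✓ 2157:Sat 2158:Sun 2159:Mon 2160:Tue✓ 2161:Thu✓ 2162:Fri 2163:Sat
Years with five Thursdays: 2121, 2122, 2126, 2127, 2128, 2132, 2133, 2137, 2138, 2139, 2143, 2144, 2149, 2150, 2154, 2155, 2156, 2160, 2161 → 19.

19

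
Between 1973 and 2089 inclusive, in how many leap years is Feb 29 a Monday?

Leap years in 1973–2089: 29 of them.
Feb 29 weekday advances by 5 (mod 7) from one leap year to the next four years later (or differs when a century non-leap intervenes).
Leap-day weekdays: 1976:Sun 1980:Fri 1984:Wed 1988:Mon✓ 1992:Sat 1996:Thu 2000:Tue 2004:Sun 2008:Fri 2012:Wed 2016:Mon✓ 2020:Sat 2024:Thu …(3 more)… 2040:Wed 2044:Mon✓ 2048:Sat 2052:Thu 2056:Tue 2060:Sun 2064:Fri 2068:Wed 2072:Mon✓ 2076:Sat 2080:Thu 2084:Tue 2088:Sun
Monday: 1988, 2016, 2044, 2072 → 4.

4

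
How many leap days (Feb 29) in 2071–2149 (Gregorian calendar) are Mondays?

Leap years in 2071–2149: 19 of them.
Feb 29 weekday advances by 5 (mod 7) from one leap year to the next four years later (or differs when a century non-leap intervenes).
Leap-day weekdays: 2072:Mon✓ 2076:Sat 2080:Thu 2084:Tue 2088:Sun 2092:Fri 2096:Wed 2104:Fri 2108:Wed 2112:Mon✓ 2116:Sat 2120:Thu 2124:Tue 2128:Sun 2132:Fri 2136:Wed 2140:Mon✓ 2144:Sat 2148:Thu
Monday: 2072, 2112, 2140 → 3.

3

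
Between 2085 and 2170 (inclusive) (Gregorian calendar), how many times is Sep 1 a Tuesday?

12

Track Sep 1's weekday year by year (advancing +1, or +2 across a Feb 29):
  2085: Sat  2086: Sun (+1)  2087: Mon (+1)  2088: Wed (+2)  2089: Thu (+1)
  2090: Fri (+1)  2091: Sat (+1)  2092: Mon (+2)  2093: Tue (+1) ✓  2094: Wed (+1)
  2095: Thu (+1)  2096: Sat (+2)  2097: Sun (+1)  2098: Mon (+1)  … (58 more years) …
  2157: Thu (+1)  2158: Fri (+1)  2159: Sat (+1)  2160: Mon (+2)  2161: Tue (+1) ✓
  2162: Wed (+1)  2163: Thu (+1)  2164: Sat (+2)  2165: Sun (+1)  2166: Mon (+1)
  2167: Tue (+1) ✓  2168: Thu (+2)  2169: Fri (+1)  2170: Sat (+1)
Tuesday years: 2093, 2099, 2105, 2111, 2116, 2122, 2133, 2139, 2144, 2150, 2161, 2167 — 12 in total.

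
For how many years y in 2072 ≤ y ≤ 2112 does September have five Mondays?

11

September has 30 days; it has five Mondays when Monday falls among the first (month-length − 28) days — i.e. when September 1 is one of Monday/Sunday.
September 1 by year: 2072:Thu 2073:Fri 2074:Sat 2075:Sun✓ 2076:Tue 2077:Wed 2078:Thu 2079:Fri 2080:Sun✓ 2081:Mon✓ 2082:Tue 2083:Wed 2084:Fri 2085:Sat 2086:Sun✓ …(11 more)… 2098:Mon✓ 2099:Tue 2100:Wed 2101:Thu 2102:Fri 2103:Sat 2104:Mon✓ 2105:Tue 2106:Wed 2107:Thu 2108:Sat 2109:Sun✓ 2110:Mon✓ 2111:Tue 2112:Thu
Years with five Mondays: 2075, 2080, 2081, 2086, 2087, 2092, 2097, 2098, 2104, 2109, 2110 → 11.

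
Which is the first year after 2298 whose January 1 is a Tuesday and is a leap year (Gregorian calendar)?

Jan 1 advances by 2 weekdays after a leap year and by 1 after a common year.
2298: Jan 1 is Saturday.
2299: Sunday
2300: Monday
2301: Tuesday
2302: Wednesday
2303: Thursday
2304: Friday (leap)
2305: Sunday
2306: Monday
2307: Tuesday
2308: Wednesday (leap)
2309: Friday
2310: Saturday
2311: Sunday
2312: Monday (leap)
2313: Wednesday
2314: Thursday
2315: Friday
2316: Saturday (leap)
2317: Monday
2318: Tuesday
2319: Wednesday
2320: Thursday (leap)
2321: Saturday
2322: Sunday
2323: Monday
2324: Tuesday (leap)
2324 begins on a Tuesday and is a leap year.

2324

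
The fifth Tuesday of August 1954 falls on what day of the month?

31

August 1, 1954 is a Sunday, so the first Tuesday is the 3rd.
The fifth Tuesday is 3 + 28 = 31.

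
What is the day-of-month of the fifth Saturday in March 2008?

29

March 1, 2008 is a Saturday, so the first Saturday is the 1st.
The fifth Saturday is 1 + 28 = 29.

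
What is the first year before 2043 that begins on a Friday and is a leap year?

Jan 1 advances by 2 weekdays after a leap year and by 1 after a common year.
2043: Jan 1 is Thursday.
2042: Wednesday
2041: Tuesday
2040: Sunday (leap)
2039: Saturday
2038: Friday
2037: Thursday
2036: Tuesday (leap)
2035: Monday
2034: Sunday
2033: Saturday
2032: Thursday (leap)
2031: Wednesday
2030: Tuesday
2029: Monday
2028: Saturday (leap)
2027: Friday
2026: Thursday
2025: Wednesday
2024: Monday (leap)
2023: Sunday
2022: Saturday
2021: Friday
2020: Wednesday (leap)
2019: Tuesday
2018: Monday
2017: Sunday
2016: Friday (leap)
2016 begins on a Friday and is a leap year.

2016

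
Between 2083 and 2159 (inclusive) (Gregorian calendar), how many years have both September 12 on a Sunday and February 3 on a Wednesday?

Check each year's weekday for September 12 and February 3:
  2083: Sun/Wed ✓  2084: Tue/Thu  2085: Wed/Sat  2086: Thu/Sun  2087: Fri/Mon  2088: Sun/Tue  2089: Mon/Thu  2090: Tue/Fri  2091: Wed/Sat  2092: Fri/Sun  2093: Sat/Tue  2094: Sun/Wed ✓  2095: Mon/Thu  2096: Wed/Fri  …(49 more)…  2146: Mon/Thu  2147: Tue/Fri  2148: Thu/Sat  2149: Fri/Mon  2150: Sat/Tue  2151: Sun/Wed ✓  2152: Tue/Thu  2153: Wed/Sat  2154: Thu/Sun  2155: Fri/Mon  2156: Sun/Tue  2157: Mon/Thu  2158: Tue/Fri  2159: Wed/Sat
Both conditions hold in: 2083, 2094, 2100, 2106, 2117, 2123, 2134, 2145, 2151 — 9.

9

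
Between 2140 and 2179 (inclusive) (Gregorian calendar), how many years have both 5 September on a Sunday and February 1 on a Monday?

Check each year's weekday for 5 September and February 1:
  2140: Mon/Mon  2141: Tue/Wed  2142: Wed/Thu  2143: Thu/Fri  2144: Sat/Sat  2145: Sun/Mon ✓  2146: Mon/Tue  2147: Tue/Wed  2148: Thu/Thu  2149: Fri/Sat  2150: Sat/Sun  2151: Sun/Mon ✓  2152: Tue/Tue  2153: Wed/Thu  …(12 more)…  2166: Fri/Sat  2167: Sat/Sun  2168: Mon/Mon  2169: Tue/Wed  2170: Wed/Thu  2171: Thu/Fri  2172: Sat/Sat  2173: Sun/Mon ✓  2174: Mon/Tue  2175: Tue/Wed  2176: Thu/Thu  2177: Fri/Sat  2178: Sat/Sun  2179: Sun/Mon ✓
Both conditions hold in: 2145, 2151, 2162, 2173, 2179 — 5.

5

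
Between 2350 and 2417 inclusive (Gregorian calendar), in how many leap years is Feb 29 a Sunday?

2

Leap years in 2350–2417: 17 of them.
Feb 29 weekday advances by 5 (mod 7) from one leap year to the next four years later (or differs when a century non-leap intervenes).
Leap-day weekdays: 2352:Fri 2356:Wed 2360:Mon 2364:Sat 2368:Thu 2372:Tue 2376:Sun✓ 2380:Fri 2384:Wed 2388:Mon 2392:Sat 2396:Thu 2400:Tue 2404:Sun✓ 2408:Fri 2412:Wed 2416:Mon
Sunday: 2376, 2404 → 2.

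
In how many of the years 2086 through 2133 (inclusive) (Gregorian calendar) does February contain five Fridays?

February has 28 days (29 in leap years); it has five Fridays when Friday falls among the first (month-length − 28) days — i.e. when February 1 is Friday in a leap year (never in a common year).
February 1 by year: 2086:Fri 2087:Sat 2088:Sun 2089:Tue 2090:Wed 2091:Thu 2092:Fri✓ 2093:Sun 2094:Mon 2095:Tue 2096:Wed 2097:Fri 2098:Sat 2099:Sun 2100:Mon …(18 more)… 2119:Wed 2120:Thu 2121:Sat 2122:Sun 2123:Mon 2124:Tue 2125:Thu 2126:Fri 2127:Sat 2128:Sun 2129:Tue 2130:Wed 2131:Thu 2132:Fri✓ 2133:Sun
Years with five Fridays: 2092, 2104, 2132 → 3.

3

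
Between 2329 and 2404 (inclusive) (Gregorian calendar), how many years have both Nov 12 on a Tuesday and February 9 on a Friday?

Check each year's weekday for Nov 12 and February 9:
  2329: Tue/Sat  2330: Wed/Sun  2331: Thu/Mon  2332: Sat/Tue  2333: Sun/Thu  2334: Mon/Fri  2335: Tue/Sat  2336: Thu/Sun  2337: Fri/Tue  2338: Sat/Wed  2339: Sun/Thu  2340: Tue/Fri ✓  2341: Wed/Sun  2342: Thu/Mon  …(48 more)…  2391: Tue/Sat  2392: Thu/Sun  2393: Fri/Tue  2394: Sat/Wed  2395: Sun/Thu  2396: Tue/Fri ✓  2397: Wed/Sun  2398: Thu/Mon  2399: Fri/Tue  2400: Sun/Wed  2401: Mon/Fri  2402: Tue/Sat  2403: Wed/Sun  2404: Fri/Mon
Both conditions hold in: 2340, 2368, 2396 — 3.

3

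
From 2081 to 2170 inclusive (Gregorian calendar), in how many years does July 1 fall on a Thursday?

Track July 1's weekday year by year (advancing +1, or +2 across a Feb 29):
  2081: Tue  2082: Wed (+1)  2083: Thu (+1) ✓  2084: Sat (+2)  2085: Sun (+1)
  2086: Mon (+1)  2087: Tue (+1)  2088: Thu (+2) ✓  2089: Fri (+1)  2090: Sat (+1)
  2091: Sun (+1)  2092: Tue (+2)  2093: Wed (+1)  2094: Thu (+1) ✓  … (62 more years) …
  2157: Fri (+1)  2158: Sat (+1)  2159: Sun (+1)  2160: Tue (+2)  2161: Wed (+1)
  2162: Thu (+1) ✓  2163: Fri (+1)  2164: Sun (+2)  2165: Mon (+1)  2166: Tue (+1)
  2167: Wed (+1)  2168: Fri (+2)  2169: Sat (+1)  2170: Sun (+1)
Thursday years: 2083, 2088, 2094, 2100, 2106, 2117, 2123, 2128, 2134, 2145, 2151, 2156, 2162 — 13 in total.

13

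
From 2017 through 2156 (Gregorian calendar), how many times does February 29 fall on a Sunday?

5

Leap years in 2017–2156: 34 of them.
Feb 29 weekday advances by 5 (mod 7) from one leap year to the next four years later (or differs when a century non-leap intervenes).
Leap-day weekdays: 2020:Sat 2024:Thu 2028:Tue 2032:Sun✓ 2036:Fri 2040:Wed 2044:Mon 2048:Sat 2052:Thu 2056:Tue 2060:Sun✓ 2064:Fri 2068:Wed …(8 more)… 2108:Wed 2112:Mon 2116:Sat 2120:Thu 2124:Tue 2128:Sun✓ 2132:Fri 2136:Wed 2140:Mon 2144:Sat 2148:Thu 2152:Tue 2156:Sun✓
Sunday: 2032, 2060, 2088, 2128, 2156 → 5.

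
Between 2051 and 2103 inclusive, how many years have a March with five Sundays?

22

March has 31 days; it has five Sundays when Sunday falls among the first (month-length − 28) days — i.e. when March 1 is one of Sunday/Saturday/Friday.
March 1 by year: 2051:Wed 2052:Fri✓ 2053:Sat✓ 2054:Sun✓ 2055:Mon 2056:Wed 2057:Thu 2058:Fri✓ 2059:Sat✓ 2060:Mon 2061:Tue 2062:Wed 2063:Thu 2064:Sat✓ 2065:Sun✓ …(23 more)… 2089:Tue 2090:Wed 2091:Thu 2092:Sat✓ 2093:Sun✓ 2094:Mon 2095:Tue 2096:Thu 2097:Fri✓ 2098:Sat✓ 2099:Sun✓ 2100:Mon 2101:Tue 2102:Wed 2103:Thu
Years with five Sundays: 2052, 2053, 2054, 2058, 2059, 2064, 2065, 2069, 2070, 2071, 2075, 2076, 2080, 2081, 2082, 2086, 2087, 2092, 2093, 2097, 2098, 2099 → 22.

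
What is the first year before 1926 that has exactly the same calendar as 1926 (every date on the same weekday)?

Two years share a calendar iff Jan 1 falls on the same weekday and both are leap or both are common. 1926: Jan 1 is Friday, common year.
1925: Jan 1 Thursday, common
1924: Jan 1 Tuesday, leap
1923: Jan 1 Monday, common
1922: Jan 1 Sunday, common
1921: Jan 1 Saturday, common
1920: Jan 1 Thursday, leap
1919: Jan 1 Wednesday, common
1918: Jan 1 Tuesday, common
1917: Jan 1 Monday, common
1916: Jan 1 Saturday, leap
1915: Jan 1 Friday, common
1915 matches on both conditions.

1915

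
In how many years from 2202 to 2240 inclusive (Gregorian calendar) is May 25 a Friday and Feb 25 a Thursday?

Check each year's weekday for May 25 and Feb 25:
  2202: Tue/Thu  2203: Wed/Fri  2204: Fri/Sat  2205: Sat/Mon  2206: Sun/Tue  2207: Mon/Wed  2208: Wed/Thu  2209: Thu/Sat  2210: Fri/Sun  2211: Sat/Mon  2212: Mon/Tue  2213: Tue/Thu  2214: Wed/Fri  2215: Thu/Sat  …(11 more)…  2227: Fri/Sun  2228: Sun/Mon  2229: Mon/Wed  2230: Tue/Thu  2231: Wed/Fri  2232: Fri/Sat  2233: Sat/Mon  2234: Sun/Tue  2235: Mon/Wed  2236: Wed/Thu  2237: Thu/Sat  2238: Fri/Sun  2239: Sat/Mon  2240: Mon/Tue
Both conditions hold in: no year — 0.

0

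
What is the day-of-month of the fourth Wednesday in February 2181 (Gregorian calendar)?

February 1, 2181 is a Thursday, so the first Wednesday is the 7th.
The fourth Wednesday is 7 + 21 = 28.

28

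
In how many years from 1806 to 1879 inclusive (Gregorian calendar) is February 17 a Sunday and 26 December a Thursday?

Check each year's weekday for February 17 and 26 December:
  1806: Mon/Fri  1807: Tue/Sat  1808: Wed/Mon  1809: Fri/Tue  1810: Sat/Wed  1811: Sun/Thu ✓  1812: Mon/Sat  1813: Wed/Sun  1814: Thu/Mon  1815: Fri/Tue  1816: Sat/Thu  1817: Mon/Fri  1818: Tue/Sat  1819: Wed/Sun  …(46 more)…  1866: Sat/Wed  1867: Sun/Thu ✓  1868: Mon/Sat  1869: Wed/Sun  1870: Thu/Mon  1871: Fri/Tue  1872: Sat/Thu  1873: Mon/Fri  1874: Tue/Sat  1875: Wed/Sun  1876: Thu/Tue  1877: Sat/Wed  1878: Sun/Thu ✓  1879: Mon/Fri
Both conditions hold in: 1811, 1822, 1833, 1839, 1850, 1861, 1867, 1878 — 8.

8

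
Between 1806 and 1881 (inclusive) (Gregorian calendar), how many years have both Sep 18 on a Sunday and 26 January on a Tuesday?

Check each year's weekday for Sep 18 and 26 January:
  1806: Thu/Sun  1807: Fri/Mon  1808: Sun/Tue ✓  1809: Mon/Thu  1810: Tue/Fri  1811: Wed/Sat  1812: Fri/Sun  1813: Sat/Tue  1814: Sun/Wed  1815: Mon/Thu  1816: Wed/Fri  1817: Thu/Sun  1818: Fri/Mon  1819: Sat/Tue  …(48 more)…  1868: Fri/Sun  1869: Sat/Tue  1870: Sun/Wed  1871: Mon/Thu  1872: Wed/Fri  1873: Thu/Sun  1874: Fri/Mon  1875: Sat/Tue  1876: Mon/Wed  1877: Tue/Fri  1878: Wed/Sat  1879: Thu/Sun  1880: Sat/Mon  1881: Sun/Wed
Both conditions hold in: 1808, 1836, 1864 — 3.

3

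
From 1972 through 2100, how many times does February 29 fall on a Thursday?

Leap years in 1972–2100: 32 of them.
Feb 29 weekday advances by 5 (mod 7) from one leap year to the next four years later (or differs when a century non-leap intervenes).
Leap-day weekdays: 1972:Tue 1976:Sun 1980:Fri 1984:Wed 1988:Mon 1992:Sat 1996:Thu✓ 2000:Tue 2004:Sun 2008:Fri 2012:Wed 2016:Mon 2020:Sat …(6 more)… 2048:Sat 2052:Thu✓ 2056:Tue 2060:Sun 2064:Fri 2068:Wed 2072:Mon 2076:Sat 2080:Thu✓ 2084:Tue 2088:Sun 2092:Fri 2096:Wed
Thursday: 1996, 2024, 2052, 2080 → 4.

4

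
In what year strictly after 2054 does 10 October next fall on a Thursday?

2058

From one year to the next, a fixed date's weekday advances by 1, or by 2 when a Feb 29 lies between the two dates.
2054: October 10 is Saturday.
2055: Sunday (+1)
2056: Tuesday (+2)
2057: Wednesday (+1)
2058: Thursday (+1)
10 October falls on a Thursday in 2058.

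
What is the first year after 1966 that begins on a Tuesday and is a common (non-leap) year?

1974

Jan 1 advances by 2 weekdays after a leap year and by 1 after a common year.
1966: Jan 1 is Saturday.
1967: Sunday
1968: Monday (leap)
1969: Wednesday
1970: Thursday
1971: Friday
1972: Saturday (leap)
1973: Monday
1974: Tuesday
1974 begins on a Tuesday and is a common year.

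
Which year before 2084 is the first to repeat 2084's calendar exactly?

2056

Two years share a calendar iff Jan 1 falls on the same weekday and both are leap or both are common. 2084: Jan 1 is Saturday, leap year.
2083: Jan 1 Friday, common
2082: Jan 1 Thursday, common
2081: Jan 1 Wednesday, common
2080: Jan 1 Monday, leap
2079: Jan 1 Sunday, common
2078: Jan 1 Saturday, common
2077: Jan 1 Friday, common
2076: Jan 1 Wednesday, leap
2075: Jan 1 Tuesday, common
2074: Jan 1 Monday, common
2073: Jan 1 Sunday, common
2072: Jan 1 Friday, leap
2071: Jan 1 Thursday, common
2070: Jan 1 Wednesday, common
2069: Jan 1 Tuesday, common
2068: Jan 1 Sunday, leap
2067: Jan 1 Saturday, common
2066: Jan 1 Friday, common
2065: Jan 1 Thursday, common
2064: Jan 1 Tuesday, leap
2063: Jan 1 Monday, common
2062: Jan 1 Sunday, common
2061: Jan 1 Saturday, common
2060: Jan 1 Thursday, leap
2059: Jan 1 Wednesday, common
2058: Jan 1 Tuesday, common
2057: Jan 1 Monday, common
2056: Jan 1 Saturday, leap
2056 matches on both conditions.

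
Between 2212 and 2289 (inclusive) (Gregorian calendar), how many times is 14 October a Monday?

Track 14 October's weekday year by year (advancing +1, or +2 across a Feb 29):
  2212: Wed  2213: Thu (+1)  2214: Fri (+1)  2215: Sat (+1)  2216: Mon (+2) ✓
  2217: Tue (+1)  2218: Wed (+1)  2219: Thu (+1)  2220: Sat (+2)  2221: Sun (+1)
  2222: Mon (+1) ✓  2223: Tue (+1)  2224: Thu (+2)  2225: Fri (+1)  … (50 more years) …
  2276: Sat (+2)  2277: Sun (+1)  2278: Mon (+1) ✓  2279: Tue (+1)  2280: Thu (+2)
  2281: Fri (+1)  2282: Sat (+1)  2283: Sun (+1)  2284: Tue (+2)  2285: Wed (+1)
  2286: Thu (+1)  2287: Fri (+1)  2288: Sun (+2)  2289: Mon (+1) ✓
Monday years: 2216, 2222, 2233, 2239, 2244, 2250, 2261, 2267, 2272, 2278, 2289 — 11 in total.

11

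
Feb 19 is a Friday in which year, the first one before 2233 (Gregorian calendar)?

From one year to the next, a fixed date's weekday advances by 1, or by 2 when a Feb 29 lies between the two dates.
2233: February 19 is Tuesday.
2232: Sunday (−2)
2231: Saturday (−1)
2230: Friday (−1)
Feb 19 falls on a Friday in 2230.

2230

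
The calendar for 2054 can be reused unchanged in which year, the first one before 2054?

Two years share a calendar iff Jan 1 falls on the same weekday and both are leap or both are common. 2054: Jan 1 is Thursday, common year.
2053: Jan 1 Wednesday, common
2052: Jan 1 Monday, leap
2051: Jan 1 Sunday, common
2050: Jan 1 Saturday, common
2049: Jan 1 Friday, common
2048: Jan 1 Wednesday, leap
2047: Jan 1 Tuesday, common
2046: Jan 1 Monday, common
2045: Jan 1 Sunday, common
2044: Jan 1 Friday, leap
2043: Jan 1 Thursday, common
2043 matches on both conditions.

2043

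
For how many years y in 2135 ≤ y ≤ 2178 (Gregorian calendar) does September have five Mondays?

13

September has 30 days; it has five Mondays when Monday falls among the first (month-length − 28) days — i.e. when September 1 is one of Monday/Sunday.
September 1 by year: 2135:Thu 2136:Sat 2137:Sun✓ 2138:Mon✓ 2139:Tue 2140:Thu 2141:Fri 2142:Sat 2143:Sun✓ 2144:Tue 2145:Wed 2146:Thu 2147:Fri 2148:Sun✓ 2149:Mon✓ …(14 more)… 2164:Sat 2165:Sun✓ 2166:Mon✓ 2167:Tue 2168:Thu 2169:Fri 2170:Sat 2171:Sun✓ 2172:Tue 2173:Wed 2174:Thu 2175:Fri 2176:Sun✓ 2177:Mon✓ 2178:Tue
Years with five Mondays: 2137, 2138, 2143, 2148, 2149, 2154, 2155, 2160, 2165, 2166, 2171, 2176, 2177 → 13.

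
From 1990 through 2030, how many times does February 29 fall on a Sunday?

Leap years in 1990–2030: 10 of them.
Feb 29 weekday advances by 5 (mod 7) from one leap year to the next four years later (or differs when a century non-leap intervenes).
Leap-day weekdays: 1992:Sat 1996:Thu 2000:Tue 2004:Sun✓ 2008:Fri 2012:Wed 2016:Mon 2020:Sat 2024:Thu 2028:Tue
Sunday: 2004 → 1.

1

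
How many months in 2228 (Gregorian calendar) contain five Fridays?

A month of length L has five Fridays iff its first Friday is on day ≤ L−28 (so day 1–3 in a 31-day month, 1–2 in a 30-day month, day 1 in a leap February).
Checking each month of 2228: Jan starts Tue (31d); Feb starts Fri (29d) ✓; Mar starts Sat (31d); Apr starts Tue (30d); May starts Thu (31d) ✓; Jun starts Sun (30d); Jul starts Tue (31d); Aug starts Fri (31d) ✓; Sep starts Mon (30d); Oct starts Wed (31d) ✓; Nov starts Sat (30d); Dec starts Mon (31d).
Five-Friday months: February, May, August, October → 4.

4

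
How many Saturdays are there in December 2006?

5

December 2006 has 31 days and begins on Friday.
The first Saturday is December 2.
Saturdays fall on 2, 9, 16, 23, 30 — that's 5.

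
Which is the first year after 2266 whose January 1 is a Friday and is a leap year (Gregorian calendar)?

Jan 1 advances by 2 weekdays after a leap year and by 1 after a common year.
2266: Jan 1 is Monday.
2267: Tuesday
2268: Wednesday (leap)
2269: Friday
2270: Saturday
2271: Sunday
2272: Monday (leap)
2273: Wednesday
2274: Thursday
2275: Friday
2276: Saturday (leap)
2277: Monday
2278: Tuesday
2279: Wednesday
2280: Thursday (leap)
2281: Saturday
2282: Sunday
2283: Monday
2284: Tuesday (leap)
2285: Thursday
2286: Friday
2287: Saturday
2288: Sunday (leap)
2289: Tuesday
2290: Wednesday
2291: Thursday
2292: Friday (leap)
2292 begins on a Friday and is a leap year.

2292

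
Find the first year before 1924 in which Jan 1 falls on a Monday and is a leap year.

1912

Jan 1 advances by 2 weekdays after a leap year and by 1 after a common year.
1924: Jan 1 is Tuesday (leap).
1923: Monday
1922: Sunday
1921: Saturday
1920: Thursday (leap)
1919: Wednesday
1918: Tuesday
1917: Monday
1916: Saturday (leap)
1915: Friday
1914: Thursday
1913: Wednesday
1912: Monday (leap)
1912 begins on a Monday and is a leap year.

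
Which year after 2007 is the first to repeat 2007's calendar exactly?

2018

Two years share a calendar iff Jan 1 falls on the same weekday and both are leap or both are common. 2007: Jan 1 is Monday, common year.
2008: Jan 1 Tuesday, leap
2009: Jan 1 Thursday, common
2010: Jan 1 Friday, common
2011: Jan 1 Saturday, common
2012: Jan 1 Sunday, leap
2013: Jan 1 Tuesday, common
2014: Jan 1 Wednesday, common
2015: Jan 1 Thursday, common
2016: Jan 1 Friday, leap
2017: Jan 1 Sunday, common
2018: Jan 1 Monday, common
2018 matches on both conditions.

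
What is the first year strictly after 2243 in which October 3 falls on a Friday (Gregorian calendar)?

2245

From one year to the next, a fixed date's weekday advances by 1, or by 2 when a Feb 29 lies between the two dates.
2243: October 3 is Tuesday.
2244: Thursday (+2)
2245: Friday (+1)
October 3 falls on a Friday in 2245.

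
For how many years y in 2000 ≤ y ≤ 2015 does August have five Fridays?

August has 31 days; it has five Fridays when Friday falls among the first (month-length − 28) days — i.e. when August 1 is one of Friday/Thursday/Wednesday.
August 1 by year: 2000:Tue 2001:Wed✓ 2002:Thu✓ 2003:Fri✓ 2004:Sun 2005:Mon 2006:Tue 2007:Wed✓ 2008:Fri✓ 2009:Sat 2010:Sun 2011:Mon 2012:Wed✓ 2013:Thu✓ 2014:Fri✓ 2015:Sat
Years with five Fridays: 2001, 2002, 2003, 2007, 2008, 2012, 2013, 2014 → 8.

8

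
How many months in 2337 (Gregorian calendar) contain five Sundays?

A month of length L has five Sundays iff its first Sunday is on day ≤ L−28 (so day 1–3 in a 31-day month, 1–2 in a 30-day month, day 1 in a leap February).
Checking each month of 2337: Jan starts Fri (31d) ✓; Feb starts Mon (28d); Mar starts Mon (31d); Apr starts Thu (30d); May starts Sat (31d) ✓; Jun starts Tue (30d); Jul starts Thu (31d); Aug starts Sun (31d) ✓; Sep starts Wed (30d); Oct starts Fri (31d) ✓; Nov starts Mon (30d); Dec starts Wed (31d).
Five-Sunday months: January, May, August, October → 4.

4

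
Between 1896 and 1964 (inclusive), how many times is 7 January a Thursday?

Track 7 January's weekday year by year (advancing +1, or +2 across a Feb 29):
  1896: Tue  1897: Thu (+2) ✓  1898: Fri (+1)  1899: Sat (+1)  1900: Sun (+1)
  1901: Mon (+1)  1902: Tue (+1)  1903: Wed (+1)  1904: Thu (+1) ✓  1905: Sat (+2)
  1906: Sun (+1)  1907: Mon (+1)  1908: Tue (+1)  1909: Thu (+2) ✓  … (41 more years) …
  1951: Sun (+1)  1952: Mon (+1)  1953: Wed (+2)  1954: Thu (+1) ✓  1955: Fri (+1)
  1956: Sat (+1)  1957: Mon (+2)  1958: Tue (+1)  1959: Wed (+1)  1960: Thu (+1) ✓
  1961: Sat (+2)  1962: Sun (+1)  1963: Mon (+1)  1964: Tue (+1)
Thursday years: 1897, 1904, 1909, 1915, 1926, 1932, 1937, 1943, 1954, 1960 — 10 in total.

10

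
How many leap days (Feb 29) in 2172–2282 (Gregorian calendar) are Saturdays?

4

Leap years in 2172–2282: 27 of them.
Feb 29 weekday advances by 5 (mod 7) from one leap year to the next four years later (or differs when a century non-leap intervenes).
Leap-day weekdays: 2172:Sat✓ 2176:Thu 2180:Tue 2184:Sun 2188:Fri 2192:Wed 2196:Mon 2204:Wed 2208:Mon 2212:Sat✓ 2216:Thu 2220:Tue 2224:Sun 2228:Fri 2232:Wed 2236:Mon 2240:Sat✓ 2244:Thu 2248:Tue 2252:Sun 2256:Fri 2260:Wed 2264:Mon 2268:Sat✓ 2272:Thu 2276:Tue 2280:Sun
Saturday: 2172, 2212, 2240, 2268 → 4.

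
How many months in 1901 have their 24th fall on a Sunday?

Check the 24th of each month of 1901: Jan 24: Thu, Feb 24: Sun, Mar 24: Sun, Apr 24: Wed, May 24: Fri, Jun 24: Mon, Jul 24: Wed, Aug 24: Sat, Sep 24: Tue, Oct 24: Thu, Nov 24: Sun, Dec 24: Tue.
Sunday occurs in February, March, November — 3 months.

3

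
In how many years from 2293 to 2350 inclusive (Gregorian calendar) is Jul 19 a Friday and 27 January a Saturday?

2

Check each year's weekday for Jul 19 and 27 January:
  2293: Wed/Fri  2294: Thu/Sat  2295: Fri/Sun  2296: Sun/Mon  2297: Mon/Wed  2298: Tue/Thu  2299: Wed/Fri  2300: Thu/Sat  2301: Fri/Sun  2302: Sat/Mon  2303: Sun/Tue  2304: Tue/Wed  2305: Wed/Fri  2306: Thu/Sat  …(30 more)…  2337: Mon/Wed  2338: Tue/Thu  2339: Wed/Fri  2340: Fri/Sat ✓  2341: Sat/Mon  2342: Sun/Tue  2343: Mon/Wed  2344: Wed/Thu  2345: Thu/Sat  2346: Fri/Sun  2347: Sat/Mon  2348: Mon/Tue  2349: Tue/Thu  2350: Wed/Fri
Both conditions hold in: 2312, 2340 — 2.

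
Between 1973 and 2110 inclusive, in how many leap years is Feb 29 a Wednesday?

6

Leap years in 1973–2110: 33 of them.
Feb 29 weekday advances by 5 (mod 7) from one leap year to the next four years later (or differs when a century non-leap intervenes).
Leap-day weekdays: 1976:Sun 1980:Fri 1984:Wed✓ 1988:Mon 1992:Sat 1996:Thu 2000:Tue 2004:Sun 2008:Fri 2012:Wed✓ 2016:Mon 2020:Sat 2024:Thu …(7 more)… 2056:Tue 2060:Sun 2064:Fri 2068:Wed✓ 2072:Mon 2076:Sat 2080:Thu 2084:Tue 2088:Sun 2092:Fri 2096:Wed✓ 2104:Fri 2108:Wed✓
Wednesday: 1984, 2012, 2040, 2068, 2096, 2108 → 6.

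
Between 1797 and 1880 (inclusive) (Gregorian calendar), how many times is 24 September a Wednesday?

12

Track 24 September's weekday year by year (advancing +1, or +2 across a Feb 29):
  1797: Sun  1798: Mon (+1)  1799: Tue (+1)  1800: Wed (+1) ✓  1801: Thu (+1)
  1802: Fri (+1)  1803: Sat (+1)  1804: Mon (+2)  1805: Tue (+1)  1806: Wed (+1) ✓
  1807: Thu (+1)  1808: Sat (+2)  1809: Sun (+1)  1810: Mon (+1)  … (56 more years) …
  1867: Tue (+1)  1868: Thu (+2)  1869: Fri (+1)  1870: Sat (+1)  1871: Sun (+1)
  1872: Tue (+2)  1873: Wed (+1) ✓  1874: Thu (+1)  1875: Fri (+1)  1876: Sun (+2)
  1877: Mon (+1)  1878: Tue (+1)  1879: Wed (+1) ✓  1880: Fri (+2)
Wednesday years: 1800, 1806, 1817, 1823, 1828, 1834, 1845, 1851, 1856, 1862, 1873, 1879 — 12 in total.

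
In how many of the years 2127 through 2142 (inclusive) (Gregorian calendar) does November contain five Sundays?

November has 30 days; it has five Sundays when Sunday falls among the first (month-length − 28) days — i.e. when November 1 is one of Sunday/Saturday.
November 1 by year: 2127:Sat✓ 2128:Mon 2129:Tue 2130:Wed 2131:Thu 2132:Sat✓ 2133:Sun✓ 2134:Mon 2135:Tue 2136:Thu 2137:Fri 2138:Sat✓ 2139:Sun✓ 2140:Tue 2141:Wed 2142:Thu
Years with five Sundays: 2127, 2132, 2133, 2138, 2139 → 5.

5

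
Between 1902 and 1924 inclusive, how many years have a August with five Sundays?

10

August has 31 days; it has five Sundays when Sunday falls among the first (month-length − 28) days — i.e. when August 1 is one of Sunday/Saturday/Friday.
August 1 by year: 1902:Fri✓ 1903:Sat✓ 1904:Mon 1905:Tue 1906:Wed 1907:Thu 1908:Sat✓ 1909:Sun✓ 1910:Mon 1911:Tue 1912:Thu 1913:Fri✓ 1914:Sat✓ 1915:Sun✓ 1916:Tue 1917:Wed 1918:Thu 1919:Fri✓ 1920:Sun✓ 1921:Mon 1922:Tue 1923:Wed 1924:Fri✓
Years with five Sundays: 1902, 1903, 1908, 1909, 1913, 1914, 1915, 1919, 1920, 1924 → 10.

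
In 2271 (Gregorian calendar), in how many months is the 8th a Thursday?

1

Check the 8th of each month of 2271: Jan 8: Sun, Feb 8: Wed, Mar 8: Wed, Apr 8: Sat, May 8: Mon, Jun 8: Thu, Jul 8: Sat, Aug 8: Tue, Sep 8: Fri, Oct 8: Sun, Nov 8: Wed, Dec 8: Fri.
Thursday occurs in June — 1 month.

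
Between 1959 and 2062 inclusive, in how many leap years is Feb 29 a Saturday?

4

Leap years in 1959–2062: 26 of them.
Feb 29 weekday advances by 5 (mod 7) from one leap year to the next four years later (or differs when a century non-leap intervenes).
Leap-day weekdays: 1960:Mon 1964:Sat✓ 1968:Thu 1972:Tue 1976:Sun 1980:Fri 1984:Wed 1988:Mon 1992:Sat✓ 1996:Thu 2000:Tue 2004:Sun 2008:Fri 2012:Wed 2016:Mon 2020:Sat✓ 2024:Thu 2028:Tue 2032:Sun 2036:Fri 2040:Wed 2044:Mon 2048:Sat✓ 2052:Thu 2056:Tue 2060:Sun
Saturday: 1964, 1992, 2020, 2048 → 4.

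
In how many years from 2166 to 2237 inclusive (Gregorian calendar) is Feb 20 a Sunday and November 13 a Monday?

2

Check each year's weekday for Feb 20 and November 13:
  2166: Thu/Thu  2167: Fri/Fri  2168: Sat/Sun  2169: Mon/Mon  2170: Tue/Tue  2171: Wed/Wed  2172: Thu/Fri  2173: Sat/Sat  2174: Sun/Sun  2175: Mon/Mon  2176: Tue/Wed  2177: Thu/Thu  2178: Fri/Fri  2179: Sat/Sat  …(44 more)…  2224: Fri/Sat  2225: Sun/Sun  2226: Mon/Mon  2227: Tue/Tue  2228: Wed/Thu  2229: Fri/Fri  2230: Sat/Sat  2231: Sun/Sun  2232: Mon/Tue  2233: Wed/Wed  2234: Thu/Thu  2235: Fri/Fri  2236: Sat/Sun  2237: Mon/Mon
Both conditions hold in: 2180, 2220 — 2.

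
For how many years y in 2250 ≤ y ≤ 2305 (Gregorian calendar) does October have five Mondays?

October has 31 days; it has five Mondays when Monday falls among the first (month-length − 28) days — i.e. when October 1 is one of Monday/Sunday/Saturday.
October 1 by year: 2250:Tue 2251:Wed 2252:Fri 2253:Sat✓ 2254:Sun✓ 2255:Mon✓ 2256:Wed 2257:Thu 2258:Fri 2259:Sat✓ 2260:Mon✓ 2261:Tue 2262:Wed 2263:Thu 2264:Sat✓ …(26 more)… 2291:Thu 2292:Sat✓ 2293:Sun✓ 2294:Mon✓ 2295:Tue 2296:Thu 2297:Fri 2298:Sat✓ 2299:Sun✓ 2300:Mon✓ 2301:Tue 2302:Wed 2303:Thu 2304:Sat✓ 2305:Sun✓
Years with five Mondays: 2253, 2254, 2255, 2259, 2260, 2264, 2265, 2266, 2270, 2271, 2276, 2277, 2281, 2282, 2283, 2287, 2288, 2292, 2293, 2294, 2298, 2299, 2300, 2304, 2305 → 25.

25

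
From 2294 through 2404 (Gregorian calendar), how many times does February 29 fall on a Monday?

4

Leap years in 2294–2404: 27 of them.
Feb 29 weekday advances by 5 (mod 7) from one leap year to the next four years later (or differs when a century non-leap intervenes).
Leap-day weekdays: 2296:Sat 2304:Mon✓ 2308:Sat 2312:Thu 2316:Tue 2320:Sun 2324:Fri 2328:Wed 2332:Mon✓ 2336:Sat 2340:Thu 2344:Tue 2348:Sun 2352:Fri 2356:Wed 2360:Mon✓ 2364:Sat 2368:Thu 2372:Tue 2376:Sun 2380:Fri 2384:Wed 2388:Mon✓ 2392:Sat 2396:Thu 2400:Tue 2404:Sun
Monday: 2304, 2332, 2360, 2388 → 4.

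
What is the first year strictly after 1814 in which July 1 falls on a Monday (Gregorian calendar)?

1816

From one year to the next, a fixed date's weekday advances by 1, or by 2 when a Feb 29 lies between the two dates.
1814: July 1 is Friday.
1815: Saturday (+1)
1816: Monday (+2)
July 1 falls on a Monday in 1816.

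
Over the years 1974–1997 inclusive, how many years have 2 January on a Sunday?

Track 2 January's weekday year by year (advancing +1, or +2 across a Feb 29):
  1974: Wed  1975: Thu (+1)  1976: Fri (+1)  1977: Sun (+2) ✓  1978: Mon (+1)
  1979: Tue (+1)  1980: Wed (+1)  1981: Fri (+2)  1982: Sat (+1)  1983: Sun (+1) ✓
  1984: Mon (+1)  1985: Wed (+2)  1986: Thu (+1)  1987: Fri (+1)  1988: Sat (+1)
  1989: Mon (+2)  1990: Tue (+1)  1991: Wed (+1)  1992: Thu (+1)  1993: Sat (+2)
  1994: Sun (+1) ✓  1995: Mon (+1)  1996: Tue (+1)  1997: Thu (+2)
Sunday years: 1977, 1983, 1994 — 3 in total.

3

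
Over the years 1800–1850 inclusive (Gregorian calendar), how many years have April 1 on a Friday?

7

Track April 1's weekday year by year (advancing +1, or +2 across a Feb 29):
  1800: Tue  1801: Wed (+1)  1802: Thu (+1)  1803: Fri (+1) ✓  1804: Sun (+2)
  1805: Mon (+1)  1806: Tue (+1)  1807: Wed (+1)  1808: Fri (+2) ✓  1809: Sat (+1)
  1810: Sun (+1)  1811: Mon (+1)  1812: Wed (+2)  1813: Thu (+1)  … (23 more years) …
  1837: Sat (+1)  1838: Sun (+1)  1839: Mon (+1)  1840: Wed (+2)  1841: Thu (+1)
  1842: Fri (+1) ✓  1843: Sat (+1)  1844: Mon (+2)  1845: Tue (+1)  1846: Wed (+1)
  1847: Thu (+1)  1848: Sat (+2)  1849: Sun (+1)  1850: Mon (+1)
Friday years: 1803, 1808, 1814, 1825, 1831, 1836, 1842 — 7 in total.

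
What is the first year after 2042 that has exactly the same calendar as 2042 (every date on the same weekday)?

2053

Two years share a calendar iff Jan 1 falls on the same weekday and both are leap or both are common. 2042: Jan 1 is Wednesday, common year.
2043: Jan 1 Thursday, common
2044: Jan 1 Friday, leap
2045: Jan 1 Sunday, common
2046: Jan 1 Monday, common
2047: Jan 1 Tuesday, common
2048: Jan 1 Wednesday, leap
2049: Jan 1 Friday, common
2050: Jan 1 Saturday, common
2051: Jan 1 Sunday, common
2052: Jan 1 Monday, leap
2053: Jan 1 Wednesday, common
2053 matches on both conditions.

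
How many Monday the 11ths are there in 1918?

3

Check the 11th of each month of 1918: Jan 11: Fri, Feb 11: Mon, Mar 11: Mon, Apr 11: Thu, May 11: Sat, Jun 11: Tue, Jul 11: Thu, Aug 11: Sun, Sep 11: Wed, Oct 11: Fri, Nov 11: Mon, Dec 11: Wed.
Monday occurs in February, March, November — 3 months.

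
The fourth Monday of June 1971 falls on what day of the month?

June 1, 1971 is a Tuesday, so the first Monday is the 7th.
The fourth Monday is 7 + 21 = 28.

28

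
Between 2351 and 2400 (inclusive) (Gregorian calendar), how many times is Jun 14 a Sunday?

Track Jun 14's weekday year by year (advancing +1, or +2 across a Feb 29):
  2351: Thu  2352: Sat (+2)  2353: Sun (+1) ✓  2354: Mon (+1)  2355: Tue (+1)
  2356: Thu (+2)  2357: Fri (+1)  2358: Sat (+1)  2359: Sun (+1) ✓  2360: Tue (+2)
  2361: Wed (+1)  2362: Thu (+1)  2363: Fri (+1)  2364: Sun (+2) ✓  … (22 more years) …
  2387: Sun (+1) ✓  2388: Tue (+2)  2389: Wed (+1)  2390: Thu (+1)  2391: Fri (+1)
  2392: Sun (+2) ✓  2393: Mon (+1)  2394: Tue (+1)  2395: Wed (+1)  2396: Fri (+2)
  2397: Sat (+1)  2398: Sun (+1) ✓  2399: Mon (+1)  2400: Wed (+2)
Sunday years: 2353, 2359, 2364, 2370, 2381, 2387, 2392, 2398 — 8 in total.

8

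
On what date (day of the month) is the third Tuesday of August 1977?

August 1, 1977 is a Monday, so the first Tuesday is the 2nd.
The third Tuesday is 2 + 14 = 16.

16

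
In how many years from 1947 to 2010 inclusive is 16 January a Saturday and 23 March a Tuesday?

7

Check each year's weekday for 16 January and 23 March:
  1947: Thu/Sun  1948: Fri/Tue  1949: Sun/Wed  1950: Mon/Thu  1951: Tue/Fri  1952: Wed/Sun  1953: Fri/Mon  1954: Sat/Tue ✓  1955: Sun/Wed  1956: Mon/Fri  1957: Wed/Sat  1958: Thu/Sun  1959: Fri/Mon  1960: Sat/Wed  …(36 more)…  1997: Thu/Sun  1998: Fri/Mon  1999: Sat/Tue ✓  2000: Sun/Thu  2001: Tue/Fri  2002: Wed/Sat  2003: Thu/Sun  2004: Fri/Tue  2005: Sun/Wed  2006: Mon/Thu  2007: Tue/Fri  2008: Wed/Sun  2009: Fri/Mon  2010: Sat/Tue ✓
Both conditions hold in: 1954, 1965, 1971, 1982, 1993, 1999, 2010 — 7.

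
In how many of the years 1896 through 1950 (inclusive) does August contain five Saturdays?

August has 31 days; it has five Saturdays when Saturday falls among the first (month-length − 28) days — i.e. when August 1 is one of Saturday/Friday/Thursday.
August 1 by year: 1896:Sat✓ 1897:Sun 1898:Mon 1899:Tue 1900:Wed 1901:Thu✓ 1902:Fri✓ 1903:Sat✓ 1904:Mon 1905:Tue 1906:Wed 1907:Thu✓ 1908:Sat✓ 1909:Sun 1910:Mon …(25 more)… 1936:Sat✓ 1937:Sun 1938:Mon 1939:Tue 1940:Thu✓ 1941:Fri✓ 1942:Sat✓ 1943:Sun 1944:Tue 1945:Wed 1946:Thu✓ 1947:Fri✓ 1948:Sun 1949:Mon 1950:Tue
Years with five Saturdays: 1896, 1901, 1902, 1903, 1907, 1908, 1912, 1913, 1914, 1918, 1919, 1924, 1925, 1929, 1930, 1931, 1935, 1936, 1940, 1941, 1942, 1946, 1947 → 23.

23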